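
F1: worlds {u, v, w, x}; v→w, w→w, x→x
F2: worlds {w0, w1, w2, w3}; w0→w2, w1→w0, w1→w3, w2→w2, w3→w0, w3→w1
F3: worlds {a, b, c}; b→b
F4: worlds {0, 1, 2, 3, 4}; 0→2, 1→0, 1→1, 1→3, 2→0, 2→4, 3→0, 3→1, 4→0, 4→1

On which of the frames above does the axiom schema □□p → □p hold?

F1, F3

This is the axiom for density; its first-order frame correspondent is ∀x ∀y (Rxy → ∃z (Rxz ∧ Rzy)).
F1: ✓.
F2: fails — Rw3w1 but no z with Rw3z and Rzw1.
F3: ✓.
F4: fails — R02 but no z with R0z and Rz2.
Valid on: F1, F3.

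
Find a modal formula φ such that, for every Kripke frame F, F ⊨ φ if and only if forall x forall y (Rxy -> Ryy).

□(□p → p)

The condition is shift-reflexivity. The T□ schema □(□p → p) defines it.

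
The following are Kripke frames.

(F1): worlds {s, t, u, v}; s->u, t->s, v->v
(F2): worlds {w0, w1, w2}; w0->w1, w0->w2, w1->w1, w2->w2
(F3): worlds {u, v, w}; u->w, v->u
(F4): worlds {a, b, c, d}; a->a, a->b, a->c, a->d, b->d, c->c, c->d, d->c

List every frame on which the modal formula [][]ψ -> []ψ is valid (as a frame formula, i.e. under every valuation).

Frame correspondent (Sahlqvist): forall x forall y (Rxy -> exists z (Rxz & Rzy)) — i.e. density.
(F1): fails — Rsu but no z with Rsz and Rzu.
(F2): satisfies the condition.
(F3): fails — Rvu but no z with Rvz and Rzu.
(F4): fails — Rbd but no z with Rbz and Rzd.
Valid on: (F2).

(F2)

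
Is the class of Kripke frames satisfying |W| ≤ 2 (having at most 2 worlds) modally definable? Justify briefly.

Not modally definable

Modal frame validity is preserved under disjoint unions.
Any modal formula valid on each of 3 disjoint one-world frames is valid on their disjoint union (validity is preserved under disjoint unions). Each one-world frame has |W|=1≤2, but the union has |W|=3.
So the class is not modally definable.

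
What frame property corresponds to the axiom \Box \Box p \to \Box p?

Suppose □□p→□p is valid. Take Rxy and set V(p)={w : xR²w}. Then □□p at x, so □p at x, so p at y, i.e. ∃z(Rxz∧Rzy).
Conversely, any frame satisfying \forall x \forall y (Rxy \to \exists z (Rxz \wedge Rzy)) validates the schema.
So the correspondent is density.

density: \forall x \forall y (Rxy \to \exists z (Rxz \wedge Rzy))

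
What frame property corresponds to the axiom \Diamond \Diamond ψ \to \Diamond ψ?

This schema is equivalent to the 4 axiom □ψ → □□ψ.
Its frame correspondent is transitivity — \forall x \forall y \forall z (Rxy \wedge Ryz \to Rxz).

Transitivity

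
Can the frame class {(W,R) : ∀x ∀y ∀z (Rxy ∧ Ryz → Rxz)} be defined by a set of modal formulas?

Yes, by □r → □□r

This is a Sahlqvist condition; the 4 axiom □r → □□r defines it.
Suppose □r→□□r is valid. Take Rxy, Ryz and set V(r)={w : Rxw}. Then □r at x, so □□r at x, so □r at y, so r at z, i.e. Rxz.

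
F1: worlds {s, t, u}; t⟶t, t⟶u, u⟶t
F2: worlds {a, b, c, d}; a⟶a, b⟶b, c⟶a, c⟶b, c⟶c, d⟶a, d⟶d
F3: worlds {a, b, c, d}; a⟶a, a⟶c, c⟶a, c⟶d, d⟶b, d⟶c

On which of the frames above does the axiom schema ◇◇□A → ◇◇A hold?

F1, F2

The schema corresponds to a generalized confluence (Geach) condition: ∀x ∀y (xR²y → ∃w (yRw ∧ xR²w)).
F1: condition met.
F2: condition met.
F3: fails — cR²b but no w with bRw and cR²w.
Valid on: F1, F2.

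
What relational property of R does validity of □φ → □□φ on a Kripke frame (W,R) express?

Suppose □φ→□□φ is valid. Take Rxy, Ryz and set V(φ)={w : Rxw}. Then □φ at x, so □□φ at x, so □φ at y, so φ at z, i.e. Rxz.

Transitivity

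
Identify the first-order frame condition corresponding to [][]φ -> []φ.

density

Suppose □□φ→□φ is valid. Take Rxy and set V(φ)={w : xR²w}. Then □□φ at x, so □φ at x, so φ at y, i.e. ∃z(Rxz∧Rzy).
Conversely, any frame satisfying forall x forall y (Rxy -> exists z (Rxz & Rzy)) validates the schema.
Frame condition: forall x forall y (Rxy -> exists z (Rxz & Rzy)).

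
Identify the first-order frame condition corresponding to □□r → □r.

density: ∀x ∀y (Rxy → ∃z (Rxz ∧ Rzy))

Suppose □□r→□r is valid. Take Rxy and set V(r)={w : xR²w}. Then □□r at x, so □r at x, so r at y, i.e. ∃z(Rxz∧Rzy).
Conversely, on a frame with density the schema holds at every world under every valuation.
Frame condition: ∀x ∀y (Rxy → ∃z (Rxz ∧ Rzy)).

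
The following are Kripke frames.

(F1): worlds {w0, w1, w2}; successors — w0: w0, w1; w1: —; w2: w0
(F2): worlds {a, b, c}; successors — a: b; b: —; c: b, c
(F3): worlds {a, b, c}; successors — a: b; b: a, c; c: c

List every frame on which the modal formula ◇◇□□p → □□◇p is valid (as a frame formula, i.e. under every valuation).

This is the axiom for a generalized confluence (Geach) condition; its first-order frame correspondent is ∀x ∀y ∀z ((xR²y ∧ xR²z) → ∃w (yR²w ∧ zRw)).
(F1): fails — w0R²w0, w0R²w1 but no w with w0R²w and w1Rw.
(F2): fails — cR²b, cR²b but no w with bR²w and bRw.
(F3): fails — aR²a, aR²a but no w with aR²w and aRw.
Valid on no frame.

none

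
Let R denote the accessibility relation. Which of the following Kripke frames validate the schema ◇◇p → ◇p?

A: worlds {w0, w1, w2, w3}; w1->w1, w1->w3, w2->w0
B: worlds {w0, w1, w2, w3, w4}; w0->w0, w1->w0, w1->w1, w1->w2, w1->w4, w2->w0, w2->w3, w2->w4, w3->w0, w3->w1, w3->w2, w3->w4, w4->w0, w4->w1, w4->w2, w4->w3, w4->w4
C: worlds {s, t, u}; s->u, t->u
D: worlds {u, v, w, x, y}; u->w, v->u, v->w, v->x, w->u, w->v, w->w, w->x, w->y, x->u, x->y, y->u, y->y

Frame correspondent (Sahlqvist): ∀x ∀y ∀z (Rxy ∧ Ryz → Rxz) — i.e. transitivity.
A: ✓.
B: fails — Rw1w2 and Rw2w3 but not Rw1w3.
C: ✓.
D: fails — Ruw and Rwu but not Ruu.
Valid on: A, C.

A, C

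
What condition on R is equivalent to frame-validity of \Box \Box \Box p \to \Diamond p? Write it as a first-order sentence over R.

\forall x \exists w (x R^3 w \wedge xRw)

This is a Sahlqvist (Geach-type) schema ◇^0□^3p → □^0◇^1p.
Minimal-valuation argument: fix x; take any y with xR^0y and any z with xR^0z. Set V(p) to the set of worlds R-reachable from y in exactly 3 steps. Then □^3p holds at y, so the antecedent holds at x; validity forces ◇^1p at z, giving a w with zR^1w and yR^3w.
First-order correspondent: \forall x \exists w (x R^3 w \wedge xRw).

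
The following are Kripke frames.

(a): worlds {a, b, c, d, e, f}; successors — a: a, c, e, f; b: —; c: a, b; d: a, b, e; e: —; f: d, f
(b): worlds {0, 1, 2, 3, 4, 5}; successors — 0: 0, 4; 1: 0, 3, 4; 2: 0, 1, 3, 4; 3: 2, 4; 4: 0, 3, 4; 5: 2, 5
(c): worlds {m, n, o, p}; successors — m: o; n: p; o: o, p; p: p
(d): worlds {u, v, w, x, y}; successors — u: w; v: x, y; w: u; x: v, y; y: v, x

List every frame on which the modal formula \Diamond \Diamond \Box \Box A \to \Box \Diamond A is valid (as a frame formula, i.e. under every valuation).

(c), (d)

Frame correspondent (Sahlqvist): \forall x \forall y \forall z ((x R^2 y \wedge xRz) \to \exists w (y R^2 w \wedge zRw)) — i.e. a generalized confluence (Geach) condition.
(a): fails — aR²a, aRe but no w with aR²w and eRw.
(b): fails — 5R²0, 5R5 but no w with 0R²w and 5Rw.
(c): holds.
(d): holds.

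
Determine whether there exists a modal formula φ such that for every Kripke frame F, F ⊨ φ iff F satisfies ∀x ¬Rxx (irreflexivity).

If a class were modally definable it would be closed under surjective bounded morphisms (Goldblatt–Thomason).
The 5-cycle (worlds 0,1,2,3,4 with 0→1→2→3→4→0) is irreflexive, and the map sending every world to a single reflexive point • is a surjective bounded morphism (forth: every edge maps to (•,•); back: every world has a successor). So any modal formula valid on the 5-cycle is also valid on the reflexive point, which is not irreflexive.
So the class is not modally definable.

Not definable by any modal formula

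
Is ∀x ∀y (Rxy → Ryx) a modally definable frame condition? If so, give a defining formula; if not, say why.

Yes, by r → □◇r

The condition is symmetry. A defining modal formula is r → □◇r.
Suppose r→□◇r is valid. Take Rxy and set V(r)={x}. Then r at x, so □◇r at x, so ◇r at y, so some z with Ryz has r; z=x, i.e. Ryx.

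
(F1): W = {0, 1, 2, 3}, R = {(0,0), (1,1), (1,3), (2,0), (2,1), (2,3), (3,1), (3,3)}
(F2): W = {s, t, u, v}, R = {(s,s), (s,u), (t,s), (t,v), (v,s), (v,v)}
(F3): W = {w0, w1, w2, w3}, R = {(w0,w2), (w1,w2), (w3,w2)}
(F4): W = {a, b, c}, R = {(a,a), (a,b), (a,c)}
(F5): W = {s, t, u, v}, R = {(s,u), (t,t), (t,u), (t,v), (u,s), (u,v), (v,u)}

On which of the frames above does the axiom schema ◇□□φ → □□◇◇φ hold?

The schema corresponds to a generalized confluence (Geach) condition: ∀x ∀y ∀z ((xRy ∧ xR²z) → ∃w (yR²w ∧ zR²w)).
(F1): fails — 2R0, 2R²1 but no w with 0R²w and 1R²w.
(F2): fails — sRs, sR²u but no w with sR²w and uR²w.
(F3): satisfies the condition.
(F4): fails — aRa, aR²b but no w with aR²w and bR²w.
(F5): fails — sRu, sR²s but no w with uR²w and sR²w.
Valid on: (F3).

(F3)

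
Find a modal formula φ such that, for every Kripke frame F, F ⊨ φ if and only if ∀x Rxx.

A defining formula is □s → s (the T axiom).
Suppose □s→s is valid. At any x set V(s)={w : Rxw}. Then □s holds at x, so s holds at x, i.e. Rxx.

□s → s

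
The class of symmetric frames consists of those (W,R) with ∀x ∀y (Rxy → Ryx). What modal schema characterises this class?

ψ → □◇ψ

This is symmetry; the standard corresponding axiom is B: ψ → □◇ψ.
Suppose ψ→□◇ψ is valid. Take Rxy and set V(ψ)={x}. Then ψ at x, so □◇ψ at x, so ◇ψ at y, so some z with Ryz has ψ; z=x, i.e. Ryx.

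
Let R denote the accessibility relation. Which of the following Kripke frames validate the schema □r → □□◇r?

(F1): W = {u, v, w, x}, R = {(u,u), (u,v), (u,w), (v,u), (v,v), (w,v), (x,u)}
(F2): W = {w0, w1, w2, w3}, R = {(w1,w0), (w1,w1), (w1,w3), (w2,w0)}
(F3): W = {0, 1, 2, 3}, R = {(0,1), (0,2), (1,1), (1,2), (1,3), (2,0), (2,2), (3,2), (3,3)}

The schema corresponds to a generalized confluence (Geach) condition: ∀x ∀z (xR²z → ∃w (xRw ∧ zRw)).
(F1): fails — xR²w but no t with xRt and wRt.
(F2): fails — w1R²w0 but no w with w1Rw and w0Rw.
(F3): ✓.
Valid on: (F3).

(F3)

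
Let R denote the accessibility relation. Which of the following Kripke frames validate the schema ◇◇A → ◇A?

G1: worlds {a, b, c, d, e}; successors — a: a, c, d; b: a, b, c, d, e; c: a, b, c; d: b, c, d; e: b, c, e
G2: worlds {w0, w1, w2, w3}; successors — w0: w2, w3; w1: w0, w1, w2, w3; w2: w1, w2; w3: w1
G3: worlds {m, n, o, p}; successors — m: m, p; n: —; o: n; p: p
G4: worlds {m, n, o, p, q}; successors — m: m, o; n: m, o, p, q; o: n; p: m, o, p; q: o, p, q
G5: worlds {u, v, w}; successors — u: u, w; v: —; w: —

Frame correspondent (Sahlqvist): ∀x ∀y ∀z (Rxy ∧ Ryz → Rxz) — i.e. transitivity.
G1: fails — Reb and Rba but not Rea.
G2: fails — Rw3w1 and Rw1w2 but not Rw3w2.
G3: holds.
G4: fails — Ron and Rno but not Roo.
G5: holds.
Valid on: G3, G5.

G3, G5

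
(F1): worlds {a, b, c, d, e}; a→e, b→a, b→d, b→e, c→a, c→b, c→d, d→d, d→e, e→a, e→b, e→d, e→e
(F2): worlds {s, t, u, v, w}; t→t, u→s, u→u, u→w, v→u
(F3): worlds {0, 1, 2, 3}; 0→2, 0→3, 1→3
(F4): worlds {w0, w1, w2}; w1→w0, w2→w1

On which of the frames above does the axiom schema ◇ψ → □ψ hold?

(F4)

The schema corresponds to partial functionality: ∀x ∀y ∀z (Rxy ∧ Rxz → y = z).
(F1): fails — b sees both a and d.
(F2): fails — u sees both s and u.
(F3): fails — 0 sees both 2 and 3.
(F4): holds.
Valid on: (F4).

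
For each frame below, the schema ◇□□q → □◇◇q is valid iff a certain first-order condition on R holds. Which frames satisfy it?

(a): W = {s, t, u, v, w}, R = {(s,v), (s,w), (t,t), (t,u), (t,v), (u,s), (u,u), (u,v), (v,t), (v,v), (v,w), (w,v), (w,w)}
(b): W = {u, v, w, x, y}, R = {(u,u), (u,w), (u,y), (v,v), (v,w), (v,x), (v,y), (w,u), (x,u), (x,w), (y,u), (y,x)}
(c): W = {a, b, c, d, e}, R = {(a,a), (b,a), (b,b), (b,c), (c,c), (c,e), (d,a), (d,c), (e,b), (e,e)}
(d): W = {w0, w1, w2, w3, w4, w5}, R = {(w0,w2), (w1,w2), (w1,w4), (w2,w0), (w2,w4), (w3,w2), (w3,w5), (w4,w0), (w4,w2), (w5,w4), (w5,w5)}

This is the axiom for a generalized confluence (Geach) condition; its first-order frame correspondent is ∀x ∀y ∀z ((xRy ∧ xRz) → ∃w (yR²w ∧ zR²w)).
(a): ✓.
(b): ✓.
(c): fails — bRa, bRc but no w with aR²w and cR²w.
(d): ✓.

(a), (b), (d)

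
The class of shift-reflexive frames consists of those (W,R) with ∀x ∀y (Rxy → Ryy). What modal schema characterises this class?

This is shift-reflexivity; the standard corresponding axiom is T□: □(□q → q).
Suppose □(□q→q) is valid. Take Rxy and set V(q)={w : Ryw}. Then at y, □q holds; since □(□q→q) at x, □q→q at y, so q at y, i.e. Ryy.

□(□q → q)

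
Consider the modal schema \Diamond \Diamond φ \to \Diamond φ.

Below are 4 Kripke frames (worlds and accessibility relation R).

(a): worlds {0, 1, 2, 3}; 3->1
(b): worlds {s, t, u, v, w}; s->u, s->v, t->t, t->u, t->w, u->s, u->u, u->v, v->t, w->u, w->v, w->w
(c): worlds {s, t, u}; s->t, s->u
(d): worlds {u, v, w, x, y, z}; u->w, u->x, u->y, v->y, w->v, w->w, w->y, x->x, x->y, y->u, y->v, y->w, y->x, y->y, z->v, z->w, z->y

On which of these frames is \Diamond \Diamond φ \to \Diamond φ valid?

This is the axiom for transitivity; its first-order frame correspondent is \forall x \forall y \forall z (Rxy \wedge Ryz \to Rxz).
(a): satisfies the condition.
(b): fails — Ruv and Rvt but not Rut.
(c): satisfies the condition.
(d): fails — Ruw and Rwv but not Ruv.

(a), (c)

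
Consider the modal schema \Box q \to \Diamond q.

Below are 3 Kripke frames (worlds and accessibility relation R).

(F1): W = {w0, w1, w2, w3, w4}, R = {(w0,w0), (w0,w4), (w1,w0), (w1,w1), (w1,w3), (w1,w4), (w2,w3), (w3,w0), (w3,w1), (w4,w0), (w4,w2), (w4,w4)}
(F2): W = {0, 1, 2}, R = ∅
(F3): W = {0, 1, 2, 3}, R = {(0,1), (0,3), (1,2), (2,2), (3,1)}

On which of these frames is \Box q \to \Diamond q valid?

(F1), (F3)

Frame correspondent (Sahlqvist): \forall x \exists y Rxy — i.e. seriality.
(F1): satisfies the condition.
(F2): fails — world 0 has no successor.
(F3): satisfies the condition.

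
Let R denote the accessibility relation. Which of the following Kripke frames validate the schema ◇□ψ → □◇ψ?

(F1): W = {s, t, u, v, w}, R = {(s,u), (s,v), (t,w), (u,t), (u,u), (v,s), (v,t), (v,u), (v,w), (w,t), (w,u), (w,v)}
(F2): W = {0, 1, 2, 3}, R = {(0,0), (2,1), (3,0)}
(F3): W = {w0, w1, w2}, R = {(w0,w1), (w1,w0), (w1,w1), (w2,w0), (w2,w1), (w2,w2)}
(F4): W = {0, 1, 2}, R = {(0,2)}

(F3)

Frame correspondent (Sahlqvist): ∀x ∀y ∀z (Rxy ∧ Rxz → ∃w (Ryw ∧ Rzw)) — i.e. convergence.
(F1): fails — Rut and Ruu but t and u have no common successor.
(F2): fails — R21 and R21 but 1 and 1 have no common successor.
(F3): holds.
(F4): fails — R02 and R02 but 2 and 2 have no common successor.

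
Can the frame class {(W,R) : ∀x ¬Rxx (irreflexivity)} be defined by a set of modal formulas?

Not modally definable

Modal frame validity is preserved under surjective bounded morphisms.
The 3-cycle (worlds w0,w1,w2 with w0→w1→w2→w0) is irreflexive, and the map sending every world to a single reflexive point • is a surjective bounded morphism (forth: every edge maps to (•,•); back: every world has a successor). So any modal formula valid on the 3-cycle is also valid on the reflexive point, which is not irreflexive.
Hence irreflexivity is not modally definable.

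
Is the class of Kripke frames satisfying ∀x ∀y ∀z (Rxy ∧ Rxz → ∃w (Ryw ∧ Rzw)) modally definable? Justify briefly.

Definable; ◇□p → □◇p defines it

Yes: it is convergence, defined by the .2 schema ◇□p → □◇p.
Suppose ◇□p→□◇p is valid. Take Rxy, Rxz and set V(p)={w : Ryw}. Then □p at y so ◇□p at x, so □◇p at x, so ◇p at z, giving w with Rzw and Ryw.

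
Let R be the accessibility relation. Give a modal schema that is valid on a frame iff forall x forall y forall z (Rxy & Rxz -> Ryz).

◇q → □◇q

The condition is the Euclidean property. The 5 schema ◇q → □◇q defines it.
Suppose ◇q→□◇q is valid. Take Rxy, Rxz and set V(q)={y}. Then ◇q at x, so □◇q at x, so ◇q at z, so some w with Rzw has q; w=y, i.e. Rzy. By symmetry of the argument, Ryz.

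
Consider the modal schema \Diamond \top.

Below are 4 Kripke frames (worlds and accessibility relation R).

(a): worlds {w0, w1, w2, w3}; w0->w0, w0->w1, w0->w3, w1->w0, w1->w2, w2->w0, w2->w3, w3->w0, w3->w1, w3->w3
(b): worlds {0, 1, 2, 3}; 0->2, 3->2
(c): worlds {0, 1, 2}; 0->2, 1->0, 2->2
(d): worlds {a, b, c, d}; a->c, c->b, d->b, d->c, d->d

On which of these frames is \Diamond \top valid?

This is the axiom for seriality; its first-order frame correspondent is \forall x \exists y Rxy.
(a): condition met.
(b): fails — world 1 has no successor.
(c): condition met.
(d): fails — world b has no successor.

(a), (c)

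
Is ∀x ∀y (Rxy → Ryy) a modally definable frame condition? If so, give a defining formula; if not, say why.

The condition is shift-reflexivity. A defining modal formula is □(□p → p).
Suppose □(□p→p) is valid. Take Rxy and set V(p)={w : Ryw}. Then at y, □p holds; since □(□p→p) at x, □p→p at y, so p at y, i.e. Ryy.

Definable; □(□p → p) defines it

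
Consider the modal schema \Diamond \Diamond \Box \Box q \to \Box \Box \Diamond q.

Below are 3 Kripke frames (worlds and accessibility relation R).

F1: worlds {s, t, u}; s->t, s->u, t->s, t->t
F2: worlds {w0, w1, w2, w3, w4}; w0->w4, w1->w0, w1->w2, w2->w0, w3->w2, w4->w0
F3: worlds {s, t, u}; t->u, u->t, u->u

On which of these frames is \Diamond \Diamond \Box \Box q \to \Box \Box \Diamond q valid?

The schema corresponds to a generalized confluence (Geach) condition: \forall x \forall y \forall z ((x R^2 y \wedge x R^2 z) \to \exists w (y R^2 w \wedge zRw)).
F1: fails — tR²s, tR²u but no w with sR²w and uRw.
F2: fails — w0R²w0, w0R²w0 but no w with w0R²w and w0Rw.
F3: condition met.

F3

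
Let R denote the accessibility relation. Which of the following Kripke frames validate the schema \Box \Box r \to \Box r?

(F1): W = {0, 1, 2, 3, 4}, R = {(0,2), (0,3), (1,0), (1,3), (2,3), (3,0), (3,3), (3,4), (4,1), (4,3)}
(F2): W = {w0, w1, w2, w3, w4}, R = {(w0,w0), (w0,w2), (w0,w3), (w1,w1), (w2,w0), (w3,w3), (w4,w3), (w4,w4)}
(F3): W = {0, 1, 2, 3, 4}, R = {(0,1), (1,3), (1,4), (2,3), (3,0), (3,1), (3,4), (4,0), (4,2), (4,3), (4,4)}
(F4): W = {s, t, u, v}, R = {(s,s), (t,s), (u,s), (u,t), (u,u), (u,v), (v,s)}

Frame correspondent (Sahlqvist): \forall x \forall y (Rxy \to \exists z (Rxz \wedge Rzy)) — i.e. density.
(F1): fails — R02 but no z with R0z and Rz2.
(F2): satisfies the condition.
(F3): fails — R01 but no z with R0z and Rz1.
(F4): satisfies the condition.
Valid on: (F2), (F4).

(F2), (F4)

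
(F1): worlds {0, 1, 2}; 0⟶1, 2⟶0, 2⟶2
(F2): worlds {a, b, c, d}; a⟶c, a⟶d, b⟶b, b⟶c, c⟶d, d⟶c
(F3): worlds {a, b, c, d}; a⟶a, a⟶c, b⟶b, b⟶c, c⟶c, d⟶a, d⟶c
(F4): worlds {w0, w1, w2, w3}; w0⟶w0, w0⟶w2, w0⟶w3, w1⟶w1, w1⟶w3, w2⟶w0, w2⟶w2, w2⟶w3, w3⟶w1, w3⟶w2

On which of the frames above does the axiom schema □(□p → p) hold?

Frame correspondent (Sahlqvist): ∀x ∀y (Rxy → Ryy) — i.e. shift-reflexivity.
(F1): fails — R01 but not R11.
(F2): fails — Rbc but not Rcc.
(F3): holds.
(F4): fails — Rw1w3 but not Rw3w3.
Valid on: (F3).

(F3)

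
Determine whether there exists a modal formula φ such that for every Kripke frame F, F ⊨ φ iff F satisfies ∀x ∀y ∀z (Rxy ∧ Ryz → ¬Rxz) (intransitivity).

If a class were modally definable it would be closed under surjective bounded morphisms (Goldblatt–Thomason).
The 3-cycle (worlds s,t,u with s→t→u→s) is intransitive. Mapping every world to a single reflexive point • is a surjective bounded morphism; the reflexive point is not intransitive (R••∧R•• but R••).
So the class is not modally definable.

No — not modally definable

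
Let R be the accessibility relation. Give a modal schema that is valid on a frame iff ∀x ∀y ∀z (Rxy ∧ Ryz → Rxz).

□r → □□r

This is transitivity; the standard corresponding axiom is 4: □r → □□r.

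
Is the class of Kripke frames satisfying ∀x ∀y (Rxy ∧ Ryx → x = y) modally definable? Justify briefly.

If a class were modally definable it would be closed under surjective bounded morphisms (Goldblatt–Thomason).
The 6-cycle (worlds w0,w1,w2,w3,w4,w5 with w0→w1→w2→w3→w4→w5→w0) is antisymmetric. Sending even-indexed worlds to s and odd-indexed worlds to t is a surjective bounded morphism onto the two-world frame with s↔t, which is not antisymmetric.
Hence antisymmetry is not modally definable.

Not definable by any modal formula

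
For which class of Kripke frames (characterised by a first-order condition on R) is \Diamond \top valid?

Seriality

This schema is equivalent to the D axiom □q → ◇q.
It corresponds to seriality: \forall x \exists y Rxy.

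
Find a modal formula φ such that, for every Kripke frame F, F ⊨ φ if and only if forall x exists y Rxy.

□ψ → ◇ψ

This is seriality; the standard corresponding axiom is D: □ψ → ◇ψ.
Suppose □ψ→◇ψ is valid. At any x set V(ψ)=W. Then □ψ at x, so ◇ψ at x, so x has a successor.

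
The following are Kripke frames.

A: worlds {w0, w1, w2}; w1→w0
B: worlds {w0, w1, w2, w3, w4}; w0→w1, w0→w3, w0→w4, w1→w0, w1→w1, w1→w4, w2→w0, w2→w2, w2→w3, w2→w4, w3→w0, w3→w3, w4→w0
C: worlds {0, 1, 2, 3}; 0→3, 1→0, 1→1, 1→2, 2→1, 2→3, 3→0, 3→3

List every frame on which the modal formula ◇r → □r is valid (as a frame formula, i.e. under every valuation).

A

Frame correspondent (Sahlqvist): ∀x ∀y ∀z (Rxy ∧ Rxz → y = z) — i.e. partial functionality.
A: condition met.
B: fails — w0 sees both w1 and w3.
C: fails — 1 sees both 0 and 1.
Valid on: A.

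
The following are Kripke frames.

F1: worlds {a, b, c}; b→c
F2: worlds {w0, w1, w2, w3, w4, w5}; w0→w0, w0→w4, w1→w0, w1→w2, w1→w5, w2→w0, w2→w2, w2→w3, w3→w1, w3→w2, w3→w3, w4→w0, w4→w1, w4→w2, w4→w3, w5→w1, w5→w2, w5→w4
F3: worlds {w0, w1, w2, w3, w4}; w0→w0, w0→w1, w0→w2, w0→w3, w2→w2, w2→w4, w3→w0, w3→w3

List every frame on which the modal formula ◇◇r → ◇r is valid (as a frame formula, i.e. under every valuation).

The schema corresponds to transitivity: ∀x ∀y ∀z (Rxy ∧ Ryz → Rxz).
F1: satisfies the condition.
F2: fails — Rw1w5 and Rw5w1 but not Rw1w1.
F3: fails — Rw3w0 and Rw0w1 but not Rw3w1.

F1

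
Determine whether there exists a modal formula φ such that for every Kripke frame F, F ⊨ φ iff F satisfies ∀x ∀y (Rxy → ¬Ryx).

Not modally definable

Any modally definable frame class is closed under surjective bounded morphisms.
The 5-cycle (worlds w0,w1,w2,w3,w4 with w0→w1→w2→w3→w4→w0) is asymmetric. Mapping every world to a single reflexive point • is a surjective bounded morphism, and the reflexive point is not asymmetric (R•• but asymmetry requires ¬R••).
So no modal formula (or set of formulas) defines exactly the asymmetric frames.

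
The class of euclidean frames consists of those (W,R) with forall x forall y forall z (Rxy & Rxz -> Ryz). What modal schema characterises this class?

The condition is the Euclidean property. The 5 schema ◇s → □◇s defines it.
Suppose ◇s→□◇s is valid. Take Rxy, Rxz and set V(s)={y}. Then ◇s at x, so □◇s at x, so ◇s at z, so some w with Rzw has s; w=y, i.e. Rzy. By symmetry of the argument, Ryz.

◇s → □◇s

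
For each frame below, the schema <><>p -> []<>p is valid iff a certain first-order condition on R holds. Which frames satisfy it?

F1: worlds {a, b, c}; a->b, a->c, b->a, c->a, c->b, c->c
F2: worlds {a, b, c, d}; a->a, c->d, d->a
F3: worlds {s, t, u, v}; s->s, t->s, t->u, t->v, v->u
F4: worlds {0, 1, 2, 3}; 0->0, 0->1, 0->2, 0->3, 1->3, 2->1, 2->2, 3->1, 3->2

F2

The schema corresponds to a generalized confluence (Geach) condition: forall x forall y forall z ((x R^2 y & xRz) -> exists w (y = w & zRw)).
F1: fails — aR²b, aRb but no w with b=w and bRw.
F2: holds.
F3: fails — tR²s, tRu but no w with s=w and uRw.
F4: fails — 0R²0, 0R1 but no w with 0=w and 1Rw.
Valid on: F2.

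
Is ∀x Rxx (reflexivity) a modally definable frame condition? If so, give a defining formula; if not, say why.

Yes, by □r → r

This is a Sahlqvist condition; the T axiom □r → r defines it.
Suppose □r→r is valid. At any x set V(r)={w : Rxw}. Then □r holds at x, so r holds at x, i.e. Rxx.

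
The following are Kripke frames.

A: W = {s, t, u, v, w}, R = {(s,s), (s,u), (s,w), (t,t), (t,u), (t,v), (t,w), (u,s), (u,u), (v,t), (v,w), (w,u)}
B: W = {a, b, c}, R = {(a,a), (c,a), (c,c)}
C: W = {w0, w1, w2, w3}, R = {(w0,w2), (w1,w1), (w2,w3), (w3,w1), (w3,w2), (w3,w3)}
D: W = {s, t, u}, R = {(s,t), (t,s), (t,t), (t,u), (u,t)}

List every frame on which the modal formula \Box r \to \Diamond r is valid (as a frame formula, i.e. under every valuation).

A, C, D

Frame correspondent (Sahlqvist): \forall x \exists y Rxy — i.e. seriality.
A: satisfies the condition.
B: fails — world b has no successor.
C: satisfies the condition.
D: satisfies the condition.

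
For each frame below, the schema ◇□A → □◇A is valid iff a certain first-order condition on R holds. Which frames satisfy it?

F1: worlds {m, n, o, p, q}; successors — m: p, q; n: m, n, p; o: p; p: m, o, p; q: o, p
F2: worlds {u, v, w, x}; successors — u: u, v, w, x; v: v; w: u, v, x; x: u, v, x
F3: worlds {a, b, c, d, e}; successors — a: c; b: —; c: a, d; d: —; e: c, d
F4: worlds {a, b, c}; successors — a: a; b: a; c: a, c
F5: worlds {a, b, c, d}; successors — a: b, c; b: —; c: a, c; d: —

F1, F2, F4

Frame correspondent (Sahlqvist): ∀x ∀y ∀z (Rxy ∧ Rxz → ∃w (Ryw ∧ Rzw)) — i.e. convergence.
F1: holds.
F2: holds.
F3: fails — Rcd and Rcd but d and d have no common successor.
F4: holds.
F5: fails — Rac and Rab but c and b have no common successor.
Valid on: F1, F2, F4.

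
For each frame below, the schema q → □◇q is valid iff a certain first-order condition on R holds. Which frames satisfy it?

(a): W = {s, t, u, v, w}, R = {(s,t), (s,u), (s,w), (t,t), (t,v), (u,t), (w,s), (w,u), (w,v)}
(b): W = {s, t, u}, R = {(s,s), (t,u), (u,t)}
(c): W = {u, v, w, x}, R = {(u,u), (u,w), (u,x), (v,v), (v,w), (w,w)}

(b)

The schema corresponds to symmetry: ∀x ∀y (Rxy → Ryx).
(a): fails — Rtv but not Rvt.
(b): holds.
(c): fails — Ruw but not Rwu.
Valid on: (b).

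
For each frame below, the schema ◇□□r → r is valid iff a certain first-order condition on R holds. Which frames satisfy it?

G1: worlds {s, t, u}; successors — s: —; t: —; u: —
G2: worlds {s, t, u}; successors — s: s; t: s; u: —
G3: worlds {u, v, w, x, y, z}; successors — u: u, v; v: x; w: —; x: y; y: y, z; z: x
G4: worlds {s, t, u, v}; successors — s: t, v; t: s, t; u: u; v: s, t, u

Frame correspondent (Sahlqvist): ∀x ∀y (xRy → ∃w (yR²w ∧ x = w)) — i.e. a generalized confluence (Geach) condition.
G1: ✓.
G2: fails — tRs but no w with sR²w and t=w.
G3: fails — uRv but no t with vR²t and u=t.
G4: fails — vRs but no w with sR²w and v=w.

G1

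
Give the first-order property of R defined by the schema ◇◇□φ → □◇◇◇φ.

∀x ∀y ∀z ((xR²y ∧ xRz) → ∃w (yRw ∧ zR³w))

This is a Sahlqvist (Geach-type) schema ◇^2□^1φ → □^1◇^3φ.
Minimal-valuation argument: fix x; take any y with xR^2y and any z with xR^1z. Set V(φ) to the set of worlds R-reachable from y in exactly 1 step. Then □^1φ holds at y, so the antecedent holds at x; validity forces ◇^3φ at z, giving a w with zR^3w and yR^1w.
First-order correspondent: ∀x ∀y ∀z ((xR²y ∧ xRz) → ∃w (yRw ∧ zR³w)).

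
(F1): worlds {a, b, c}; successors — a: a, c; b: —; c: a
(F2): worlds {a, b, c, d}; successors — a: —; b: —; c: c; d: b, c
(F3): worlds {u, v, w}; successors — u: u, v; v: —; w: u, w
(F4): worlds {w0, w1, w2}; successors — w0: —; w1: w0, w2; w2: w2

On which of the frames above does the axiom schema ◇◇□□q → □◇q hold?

(F1)

Frame correspondent (Sahlqvist): ∀x ∀y ∀z ((xR²y ∧ xRz) → ∃w (yR²w ∧ zRw)) — i.e. a generalized confluence (Geach) condition.
(F1): holds.
(F2): fails — dR²c, dRb but no w with cR²w and bRw.
(F3): fails — uR²u, uRv but no t with uR²t and vRt.
(F4): fails — w1R²w2, w1Rw0 but no w with w2R²w and w0Rw.
Valid on: (F1).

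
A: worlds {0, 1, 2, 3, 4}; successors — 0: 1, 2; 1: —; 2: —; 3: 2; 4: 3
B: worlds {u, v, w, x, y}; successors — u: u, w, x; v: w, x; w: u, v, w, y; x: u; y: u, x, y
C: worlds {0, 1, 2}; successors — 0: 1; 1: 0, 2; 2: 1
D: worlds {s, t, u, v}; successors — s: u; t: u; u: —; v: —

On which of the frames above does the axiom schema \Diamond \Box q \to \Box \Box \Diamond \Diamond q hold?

Frame correspondent (Sahlqvist): \forall x \forall y \forall z ((xRy \wedge x R^2 z) \to \exists w (yRw \wedge z R^2 w)) — i.e. a generalized confluence (Geach) condition.
A: fails — 4R3, 4R²2 but no w with 3Rw and 2R²w.
B: satisfies the condition.
C: satisfies the condition.
D: satisfies the condition.

B, C, D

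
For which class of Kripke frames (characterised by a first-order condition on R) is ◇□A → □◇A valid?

convergence: ∀x ∀y ∀z (Rxy ∧ Rxz → ∃w (Ryw ∧ Rzw))

Suppose ◇□A→□◇A is valid. Take Rxy, Rxz and set V(A)={w : Ryw}. Then □A at y so ◇□A at x, so □◇A at x, so ◇A at z, giving w with Rzw and Ryw.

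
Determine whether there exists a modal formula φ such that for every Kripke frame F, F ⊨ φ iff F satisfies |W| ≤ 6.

No

Any modally definable frame class is closed under disjoint unions.
Any modal formula valid on each of 7 disjoint one-world frames is valid on their disjoint union (validity is preserved under disjoint unions). Each one-world frame has |W|=1≤6, but the union has |W|=7.
So the class is not modally definable.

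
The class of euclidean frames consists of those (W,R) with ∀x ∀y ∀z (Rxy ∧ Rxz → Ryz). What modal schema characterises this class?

◇p → □◇p

A defining formula is ◇p → □◇p (the 5 axiom).
Suppose ◇p→□◇p is valid. Take Rxy, Rxz and set V(p)={y}. Then ◇p at x, so □◇p at x, so ◇p at z, so some w with Rzw has p; w=y, i.e. Rzy. By symmetry of the argument, Ryz.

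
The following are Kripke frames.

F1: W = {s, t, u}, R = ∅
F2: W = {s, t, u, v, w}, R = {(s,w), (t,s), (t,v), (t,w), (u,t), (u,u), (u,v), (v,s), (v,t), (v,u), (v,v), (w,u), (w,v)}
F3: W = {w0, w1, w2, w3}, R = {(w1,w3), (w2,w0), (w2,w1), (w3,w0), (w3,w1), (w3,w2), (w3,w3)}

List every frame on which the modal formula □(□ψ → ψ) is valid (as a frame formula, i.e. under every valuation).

The schema corresponds to shift-reflexivity: ∀x ∀y (Rxy → Ryy).
F1: satisfies the condition.
F2: fails — Rut but not Rtt.
F3: fails — Rw3w1 but not Rw1w1.
Valid on: F1.

F1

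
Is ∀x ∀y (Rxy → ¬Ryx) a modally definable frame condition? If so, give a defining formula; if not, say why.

Modal frame validity is preserved under surjective bounded morphisms.
The 5-cycle (worlds w0,w1,w2,w3,w4 with w0→w1→w2→w3→w4→w0) is asymmetric. Mapping every world to a single reflexive point • is a surjective bounded morphism, and the reflexive point is not asymmetric (R•• but asymmetry requires ¬R••).
Hence asymmetry is not modally definable.

No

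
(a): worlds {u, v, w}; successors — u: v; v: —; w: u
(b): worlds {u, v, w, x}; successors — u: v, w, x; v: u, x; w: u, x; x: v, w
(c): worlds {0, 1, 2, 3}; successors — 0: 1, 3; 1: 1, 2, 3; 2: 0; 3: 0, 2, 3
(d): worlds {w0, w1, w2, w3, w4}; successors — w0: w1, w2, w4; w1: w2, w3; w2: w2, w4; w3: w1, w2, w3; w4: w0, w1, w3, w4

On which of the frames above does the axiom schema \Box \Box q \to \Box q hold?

(d)

The schema corresponds to density: \forall x \forall y (Rxy \to \exists z (Rxz \wedge Rzy)).
(a): fails — Ruv but no z with Ruz and Rzv.
(b): fails — Rxw but no z with Rxz and Rzw.
(c): fails — R20 but no z with R2z and Rz0.
(d): satisfies the condition.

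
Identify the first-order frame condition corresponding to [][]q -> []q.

Suppose □□q→□q is valid. Take Rxy and set V(q)={w : xR²w}. Then □□q at x, so □q at x, so q at y, i.e. ∃z(Rxz∧Rzy).
Conversely, on a frame with density the schema holds at every world under every valuation.
So the correspondent is density.

Density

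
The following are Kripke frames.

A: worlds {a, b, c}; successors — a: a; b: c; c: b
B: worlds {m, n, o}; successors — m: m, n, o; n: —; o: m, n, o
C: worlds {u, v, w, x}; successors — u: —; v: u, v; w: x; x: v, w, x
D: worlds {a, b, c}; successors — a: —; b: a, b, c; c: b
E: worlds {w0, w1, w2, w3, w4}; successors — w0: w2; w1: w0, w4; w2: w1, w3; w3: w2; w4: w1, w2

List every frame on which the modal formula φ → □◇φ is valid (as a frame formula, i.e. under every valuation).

Frame correspondent (Sahlqvist): ∀x ∀y (Rxy → Ryx) — i.e. symmetry.
A: satisfies the condition.
B: fails — Ron but not Rno.
C: fails — Rvu but not Ruv.
D: fails — Rba but not Rab.
E: fails — Rw1w0 but not Rw0w1.

A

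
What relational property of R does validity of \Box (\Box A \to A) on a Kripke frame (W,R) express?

Suppose □(□A→A) is valid. Take Rxy and set V(A)={w : Ryw}. Then at y, □A holds; since □(□A→A) at x, □A→A at y, so A at y, i.e. Ryy.

shift-reflexivity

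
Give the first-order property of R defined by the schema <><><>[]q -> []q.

This is a Sahlqvist (Geach-type) schema ◇^3□^1q → □^1◇^0q.
Minimal-valuation argument: fix x; take any y with xR^3y and any z with xR^1z. Set V(q) to the set of worlds R-reachable from y in exactly 1 step. Then □^1q holds at y, so the antecedent holds at x; validity forces ◇^0q at z, giving a w with zR^0w and yR^1w.
First-order correspondent: forall x forall y forall z ((x R^3 y & xRz) -> exists w (yRw & z = w)).

forall x forall y forall z ((x R^3 y & xRz) -> exists w (yRw & z = w))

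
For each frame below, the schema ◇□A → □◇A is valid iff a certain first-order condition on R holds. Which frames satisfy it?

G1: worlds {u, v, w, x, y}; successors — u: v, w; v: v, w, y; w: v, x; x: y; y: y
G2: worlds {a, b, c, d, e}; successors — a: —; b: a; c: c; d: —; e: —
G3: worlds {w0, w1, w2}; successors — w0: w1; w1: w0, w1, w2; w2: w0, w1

This is the axiom for convergence; its first-order frame correspondent is ∀x ∀y ∀z (Rxy ∧ Rxz → ∃w (Ryw ∧ Rzw)).
G1: fails — Rvw and Rvy but w and y have no common successor.
G2: fails — Rba and Rba but a and a have no common successor.
G3: holds.
Valid on: G3.

G3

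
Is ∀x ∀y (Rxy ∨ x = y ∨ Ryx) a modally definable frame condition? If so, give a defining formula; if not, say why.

Any modally definable frame class is closed under disjoint unions.
Take 4 disjoint single-world reflexive frames: each is trivially connected, but their disjoint union has 4 worlds with no edge between distinct components, so it is not connected.
Hence connectedness of R is not modally definable.

Not modally definable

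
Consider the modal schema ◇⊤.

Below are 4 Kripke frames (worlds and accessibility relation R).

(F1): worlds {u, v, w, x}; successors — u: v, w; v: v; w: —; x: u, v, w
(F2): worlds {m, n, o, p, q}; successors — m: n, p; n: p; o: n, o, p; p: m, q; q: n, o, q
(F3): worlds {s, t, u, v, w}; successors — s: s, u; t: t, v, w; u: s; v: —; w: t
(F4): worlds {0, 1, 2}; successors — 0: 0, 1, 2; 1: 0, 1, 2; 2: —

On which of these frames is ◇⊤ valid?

This is the axiom for seriality; its first-order frame correspondent is ∀x ∃y Rxy.
(F1): fails — world w has no successor.
(F2): holds.
(F3): fails — world v has no successor.
(F4): fails — world 2 has no successor.
Valid on: (F2).

(F2)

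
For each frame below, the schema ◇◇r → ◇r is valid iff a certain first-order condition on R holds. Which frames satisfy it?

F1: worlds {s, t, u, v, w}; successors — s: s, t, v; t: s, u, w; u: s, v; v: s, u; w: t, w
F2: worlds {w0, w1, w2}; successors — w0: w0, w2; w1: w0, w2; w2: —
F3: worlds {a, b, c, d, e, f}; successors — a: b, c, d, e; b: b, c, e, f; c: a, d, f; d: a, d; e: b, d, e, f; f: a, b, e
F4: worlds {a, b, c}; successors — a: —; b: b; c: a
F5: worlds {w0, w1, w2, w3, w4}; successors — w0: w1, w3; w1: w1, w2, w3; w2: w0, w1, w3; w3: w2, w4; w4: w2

The schema corresponds to transitivity: ∀x ∀y ∀z (Rxy ∧ Ryz → Rxz).
F1: fails — Ruv and Rvu but not Ruu.
F2: condition met.
F3: fails — Rab and Rbf but not Raf.
F4: condition met.
F5: fails — Rw1w2 and Rw2w0 but not Rw1w0.

F2, F4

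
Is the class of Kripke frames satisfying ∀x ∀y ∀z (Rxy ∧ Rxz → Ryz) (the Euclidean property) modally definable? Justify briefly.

Yes — defined by ◇q → □◇q

Yes: it is the Euclidean property, defined by the 5 schema ◇q → □◇q.
Suppose ◇q→□◇q is valid. Take Rxy, Rxz and set V(q)={y}. Then ◇q at x, so □◇q at x, so ◇q at z, so some w with Rzw has q; w=y, i.e. Rzy. By symmetry of the argument, Ryz.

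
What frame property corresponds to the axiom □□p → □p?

density

Suppose □□p→□p is valid. Take Rxy and set V(p)={w : xR²w}. Then □□p at x, so □p at x, so p at y, i.e. ∃z(Rxz∧Rzy).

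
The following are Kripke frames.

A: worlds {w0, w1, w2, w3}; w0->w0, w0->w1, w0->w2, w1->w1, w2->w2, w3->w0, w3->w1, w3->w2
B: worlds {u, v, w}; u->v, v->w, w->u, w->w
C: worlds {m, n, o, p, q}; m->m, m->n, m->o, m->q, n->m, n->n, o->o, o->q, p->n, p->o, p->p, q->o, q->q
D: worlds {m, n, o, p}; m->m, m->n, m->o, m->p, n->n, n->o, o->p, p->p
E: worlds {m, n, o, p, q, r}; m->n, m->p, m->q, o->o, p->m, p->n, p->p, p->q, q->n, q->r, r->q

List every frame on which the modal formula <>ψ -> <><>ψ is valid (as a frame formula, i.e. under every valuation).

A, C, D

The schema corresponds to a generalized confluence (Geach) condition: forall x forall y (xRy -> exists w (y = w & x R^2 w)).
A: satisfies the condition.
B: fails — uRv but no t with v=t and uR²t.
C: satisfies the condition.
D: satisfies the condition.
E: fails — qRn but no w with n=w and qR²w.
Valid on: A, C, D.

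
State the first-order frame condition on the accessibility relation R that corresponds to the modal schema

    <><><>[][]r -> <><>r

forall x forall y (x R^3 y -> exists w (y R^2 w & x R^2 w))

This is a Sahlqvist (Geach-type) schema ◇^3□^2r → □^0◇^2r.
Minimal-valuation argument: fix x; take any y with xR^3y and any z with xR^0z. Set V(r) to the set of worlds R-reachable from y in exactly 2 steps. Then □^2r holds at y, so the antecedent holds at x; validity forces ◇^2r at z, giving a w with zR^2w and yR^2w.
First-order correspondent: forall x forall y (x R^3 y -> exists w (y R^2 w & x R^2 w)).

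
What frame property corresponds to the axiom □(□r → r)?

shift-reflexivity

Suppose □(□r→r) is valid. Take Rxy and set V(r)={w : Ryw}. Then at y, □r holds; since □(□r→r) at x, □r→r at y, so r at y, i.e. Ryy.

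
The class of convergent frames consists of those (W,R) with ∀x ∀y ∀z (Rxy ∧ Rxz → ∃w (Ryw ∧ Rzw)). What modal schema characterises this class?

The condition is convergence. The .2 schema ◇□p → □◇p defines it.

◇□p → □◇p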